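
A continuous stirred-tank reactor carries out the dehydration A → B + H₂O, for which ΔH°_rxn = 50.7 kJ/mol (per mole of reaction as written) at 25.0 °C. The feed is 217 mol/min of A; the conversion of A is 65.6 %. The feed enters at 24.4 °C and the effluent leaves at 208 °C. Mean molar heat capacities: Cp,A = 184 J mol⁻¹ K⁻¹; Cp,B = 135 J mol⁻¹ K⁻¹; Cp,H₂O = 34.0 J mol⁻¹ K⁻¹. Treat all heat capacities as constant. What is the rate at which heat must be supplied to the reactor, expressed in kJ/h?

Extent of reaction ξ = 0.656 × 217 = 142.35 mol/min
Reaction term: ξ·ΔH°_rxn = 142.35 × 50.7 = 7217.2 kJ/min
Sensible, feed 24.4→25 °C: 23.957 kJ/min
Outlet flows (mol/min): A 74.648, B 142.35, H₂O 142.35
Sensible, products 25→208 °C: 6916.1 kJ/min
Q = ΔH = 14157 kJ/min = 235.95 kW
Heat supplied = 849440 kJ/h

Q_in = 849000 kJ/h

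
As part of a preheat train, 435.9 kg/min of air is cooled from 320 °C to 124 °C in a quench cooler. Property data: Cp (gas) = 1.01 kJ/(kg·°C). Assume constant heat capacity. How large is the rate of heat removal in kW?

Q = ṁ·Cp·ΔT = 435.9 × 1.01 × (124 − 320) = -86291 kJ/min
Converting: 86291 / 60 s = 1438.2 kW

Q_c = 1440 kW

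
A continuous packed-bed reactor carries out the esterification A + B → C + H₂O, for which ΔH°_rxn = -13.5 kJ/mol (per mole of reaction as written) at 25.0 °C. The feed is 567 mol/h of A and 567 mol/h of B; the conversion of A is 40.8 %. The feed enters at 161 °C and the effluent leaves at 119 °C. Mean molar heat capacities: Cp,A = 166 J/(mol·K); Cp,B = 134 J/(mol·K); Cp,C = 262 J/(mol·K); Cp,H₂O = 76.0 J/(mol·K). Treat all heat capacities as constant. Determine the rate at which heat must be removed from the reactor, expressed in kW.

Q_out = 2.62 kW

Extent of reaction ξ = 0.408 × 567 = 231.34 mol/h
Reaction term: ξ·ΔH°_rxn = 231.34 × -13.5 = -3123 kJ/h
Sensible, feed 161→25 °C: -23134 kJ/h
Outlet flows (mol/h): A 335.66, B 335.66, C 231.34, H₂O 231.34
Sensible, products 25→119 °C: 16816 kJ/h
Q = ΔH = -9440.9 kJ/h = -2.6225 kW
Heat removed = 2.6225 kW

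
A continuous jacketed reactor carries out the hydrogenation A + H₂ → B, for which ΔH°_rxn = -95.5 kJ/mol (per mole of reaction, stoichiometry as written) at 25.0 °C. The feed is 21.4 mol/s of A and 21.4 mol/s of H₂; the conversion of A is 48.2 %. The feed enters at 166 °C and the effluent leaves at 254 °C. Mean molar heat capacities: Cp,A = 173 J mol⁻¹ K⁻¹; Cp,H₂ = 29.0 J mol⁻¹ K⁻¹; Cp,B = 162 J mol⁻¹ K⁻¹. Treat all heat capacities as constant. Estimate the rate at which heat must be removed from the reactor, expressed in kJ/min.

Extent of reaction ξ = 0.482 × 21.4 = 10.315 mol/s
Reaction term: ξ·ΔH°_rxn = 10.315 × -95.5 = -985.06 kJ/s
Sensible, feed 166→25 °C: -609.51 kJ/s
Outlet flows (mol/s): A 11.085, H₂ 11.085, B 10.315
Sensible, products 25→254 °C: 895.44 kJ/s
Q = ΔH = -699.14 kJ/s = -699.14 kW
Heat removed = 41948 kJ/min

Q_out = 41900 kJ/min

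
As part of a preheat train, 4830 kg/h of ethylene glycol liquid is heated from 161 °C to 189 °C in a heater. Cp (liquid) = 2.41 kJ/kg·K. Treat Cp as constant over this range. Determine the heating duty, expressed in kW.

Q = ṁ·Cp·ΔT = 4830 × 2.41 × (189 − 161) = 325930 kJ/h
Converting: 325930 / 3600 s = 90.536 kW

Q = 90.5 kW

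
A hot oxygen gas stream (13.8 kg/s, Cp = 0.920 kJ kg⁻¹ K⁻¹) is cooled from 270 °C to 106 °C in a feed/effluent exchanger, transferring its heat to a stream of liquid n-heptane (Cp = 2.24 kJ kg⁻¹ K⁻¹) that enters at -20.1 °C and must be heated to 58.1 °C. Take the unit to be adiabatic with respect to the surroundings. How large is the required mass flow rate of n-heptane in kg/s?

ṁ_c = 11.9 kg/s

Heat released by hot stream: Q = 13.8 × 0.920 × (270 − 106) = 2082.1 kJ/s
Energy balance on cold side (adiabatic exchanger): Q = ṁ_c·Cp_c·(T_c,out − T_c,in)
ṁ_c = 2082.1 / [2.24 × (58.1 − -20.1)] = 11.887 kg/s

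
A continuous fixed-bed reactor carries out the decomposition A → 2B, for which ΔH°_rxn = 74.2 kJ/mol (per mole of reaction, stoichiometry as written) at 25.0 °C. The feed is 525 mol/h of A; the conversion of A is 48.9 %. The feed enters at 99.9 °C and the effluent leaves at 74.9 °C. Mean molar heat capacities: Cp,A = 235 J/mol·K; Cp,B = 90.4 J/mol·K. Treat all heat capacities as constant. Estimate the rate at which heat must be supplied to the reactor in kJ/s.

Extent of reaction ξ = 0.489 × 525 = 256.73 mol/h
Reaction term: ξ·ΔH°_rxn = 256.73 × 74.2 = 19049 kJ/h
Sensible, feed 99.9→25 °C: -9240.8 kJ/h
Outlet flows (mol/h): A 268.27, B 513.45
Sensible, products 25→74.9 °C: 5462.1 kJ/h
Q = ΔH = 15270 kJ/h = 4.2417 kW
Heat supplied = 4.2417 kJ/s

Q_in = 4.24 kJ/s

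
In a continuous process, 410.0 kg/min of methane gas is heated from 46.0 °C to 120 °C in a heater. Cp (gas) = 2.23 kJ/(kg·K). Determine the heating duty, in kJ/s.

Q = ṁ·Cp·ΔT = 410.0 × 2.23 × (120 − 46.0) = 67658 kJ/min
Converting: 67658 / 60 s = 1127.6 kW

Q = 1130 kJ/s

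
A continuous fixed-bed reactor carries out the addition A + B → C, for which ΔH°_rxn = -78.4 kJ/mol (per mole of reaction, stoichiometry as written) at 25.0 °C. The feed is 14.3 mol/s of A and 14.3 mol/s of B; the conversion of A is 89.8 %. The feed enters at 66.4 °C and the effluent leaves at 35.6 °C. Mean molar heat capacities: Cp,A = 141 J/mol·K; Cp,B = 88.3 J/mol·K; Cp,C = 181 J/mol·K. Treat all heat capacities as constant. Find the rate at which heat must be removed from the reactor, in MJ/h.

Q_out = 4010 MJ/h

Extent of reaction ξ = 0.898 × 14.3 = 12.841 mol/s
Reaction term: ξ·ΔH°_rxn = 12.841 × -78.4 = -1006.8 kJ/s
Sensible, feed 66.4→25 °C: -135.75 kJ/s
Outlet flows (mol/s): A 1.4586, B 1.4586, C 12.841
Sensible, products 25→35.6 °C: 28.183 kJ/s
Q = ΔH = -1114.3 kJ/s = -1114.3 kW
Heat removed = 4011.6 MJ/h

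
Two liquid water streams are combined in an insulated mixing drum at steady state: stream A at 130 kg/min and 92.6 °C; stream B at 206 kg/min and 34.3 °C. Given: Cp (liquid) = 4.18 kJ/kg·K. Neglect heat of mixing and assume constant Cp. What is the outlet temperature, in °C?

T_out = 56.9 °C

Energy balance with Q = 0: Σ ṁᵢCp,ᵢ(T_out − Tᵢ) = 0
T_out = Σ ṁᵢCp,ᵢTᵢ / Σ ṁᵢCp,ᵢ
      = 79854 / 1404.5 = 56.857 °C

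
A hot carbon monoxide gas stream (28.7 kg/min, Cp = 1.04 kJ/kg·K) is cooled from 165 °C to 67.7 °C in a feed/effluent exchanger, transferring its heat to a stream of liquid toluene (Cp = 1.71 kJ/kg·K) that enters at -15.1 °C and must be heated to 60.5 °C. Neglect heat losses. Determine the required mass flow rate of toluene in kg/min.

ṁ_c = 22.5 kg/min

Heat released by hot stream: Q = 28.7 × 1.04 × (165 − 67.7) = 2904.2 kJ/min
Energy balance on cold side (adiabatic exchanger): Q = ṁ_c·Cp_c·(T_c,out − T_c,in)
ṁ_c = 2904.2 / [1.71 × (60.5 − -15.1)] = 22.465 kg/min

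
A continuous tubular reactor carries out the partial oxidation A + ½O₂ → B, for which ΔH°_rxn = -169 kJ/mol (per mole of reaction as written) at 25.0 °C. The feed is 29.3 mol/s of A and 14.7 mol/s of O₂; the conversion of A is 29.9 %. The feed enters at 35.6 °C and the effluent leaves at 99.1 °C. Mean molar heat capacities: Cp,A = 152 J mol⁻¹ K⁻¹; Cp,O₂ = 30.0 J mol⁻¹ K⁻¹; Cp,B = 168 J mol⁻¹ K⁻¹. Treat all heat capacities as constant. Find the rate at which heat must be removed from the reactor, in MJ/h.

Q_out = 4210 MJ/h

Extent of reaction ξ = 0.299 × 29.3 = 8.7607 mol/s
Reaction term: ξ·ΔH°_rxn = 8.7607 × -169 = -1480.6 kJ/s
Sensible, feed 35.6→25 °C: -51.883 kJ/s
Outlet flows (mol/s): A 20.539, O₂ 10.32, B 8.7607
Sensible, products 25→99.1 °C: 363.34 kJ/s
Q = ΔH = -1169.1 kJ/s = -1169.1 kW
Heat removed = 4208.8 MJ/h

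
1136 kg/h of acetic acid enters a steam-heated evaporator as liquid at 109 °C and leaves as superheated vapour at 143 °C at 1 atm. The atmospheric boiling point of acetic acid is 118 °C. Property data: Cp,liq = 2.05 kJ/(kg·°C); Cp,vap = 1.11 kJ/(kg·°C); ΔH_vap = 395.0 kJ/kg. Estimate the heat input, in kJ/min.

liquid 109→118 °C: 18.45 kJ/kg
vaporisation at 118 °C: 395 kJ/kg
vapour 118→143 °C: 27.75 kJ/kg
Δh = 18.45 + 395 + 27.75 = 441.2 kJ/kg
Q = ṁ·Δh = 1136 kg/h × 441.2 kJ/kg = 501200 kJ/h
|Q| = 139.22 kW = 8353.4 kJ/min

Q = 8350 kJ/min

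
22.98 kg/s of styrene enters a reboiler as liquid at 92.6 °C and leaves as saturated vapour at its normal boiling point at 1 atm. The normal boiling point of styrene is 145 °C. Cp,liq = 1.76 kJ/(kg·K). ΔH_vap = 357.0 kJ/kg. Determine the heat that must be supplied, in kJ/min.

liquid 92.6→145 °C: 92.224 kJ/kg
vaporisation at 145 °C: 357 kJ/kg
Δh = 92.224 + 357 = 449.22 kJ/kg
Q = ṁ·Δh = 22.98 kg/s × 449.22 kJ/kg = 10323 kJ/s
|Q| = 10323 kW = 619390 kJ/min

Q = 619000 kJ/min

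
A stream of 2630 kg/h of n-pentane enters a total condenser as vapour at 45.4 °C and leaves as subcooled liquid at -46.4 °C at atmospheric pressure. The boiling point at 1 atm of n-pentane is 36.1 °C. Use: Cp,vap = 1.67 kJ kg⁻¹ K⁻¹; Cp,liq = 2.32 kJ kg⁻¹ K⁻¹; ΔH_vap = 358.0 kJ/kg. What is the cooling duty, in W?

Q_c = 413000 W

vapour 45.4→36.1 °C: -15.531 kJ/kg
condensation at 36.1 °C: -358 kJ/kg
liquid 36.1→-46.4 °C: -191.4 kJ/kg
Δh = -15.531 + -358 + -191.4 = -564.93 kJ/kg
Q = ṁ·Δh = 2630 kg/h × -564.93 kJ/kg = -1.4858e+06 kJ/h
|Q| = 412.71 kW = 412710 W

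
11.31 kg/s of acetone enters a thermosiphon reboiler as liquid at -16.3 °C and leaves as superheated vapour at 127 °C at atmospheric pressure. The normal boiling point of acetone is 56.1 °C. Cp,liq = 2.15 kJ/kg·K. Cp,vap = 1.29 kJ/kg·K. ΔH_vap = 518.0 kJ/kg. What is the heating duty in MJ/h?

Q = 31200 MJ/h

liquid -16.3→56.1 °C: 155.66 kJ/kg
vaporisation at 56.1 °C: 518 kJ/kg
vapour 56.1→127 °C: 91.461 kJ/kg
Δh = 155.66 + 518 + 91.461 = 765.12 kJ/kg
Q = ṁ·Δh = 11.31 kg/s × 765.12 kJ/kg = 8653.5 kJ/s
|Q| = 8653.5 kW = 31153 MJ/h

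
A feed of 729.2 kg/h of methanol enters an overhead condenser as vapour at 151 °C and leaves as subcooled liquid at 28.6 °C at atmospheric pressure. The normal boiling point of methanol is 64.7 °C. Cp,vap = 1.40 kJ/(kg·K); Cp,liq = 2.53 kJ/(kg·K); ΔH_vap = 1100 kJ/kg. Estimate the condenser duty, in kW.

Q_c = 266 kW

vapour 151→64.7 °C: -120.82 kJ/kg
condensation at 64.7 °C: -1100 kJ/kg
liquid 64.7→28.6 °C: -91.333 kJ/kg
Δh = -120.82 + -1100 + -91.333 = -1312.2 kJ/kg
Q = ṁ·Δh = 729.2 kg/h × -1312.2 kJ/kg = -956820 kJ/h
|Q| = 265.78 kW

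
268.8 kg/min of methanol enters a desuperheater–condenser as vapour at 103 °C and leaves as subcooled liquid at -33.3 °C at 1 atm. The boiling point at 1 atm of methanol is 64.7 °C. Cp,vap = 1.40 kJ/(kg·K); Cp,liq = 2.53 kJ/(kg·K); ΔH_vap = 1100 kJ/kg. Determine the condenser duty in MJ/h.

vapour 103→64.7 °C: -53.62 kJ/kg
condensation at 64.7 °C: -1100 kJ/kg
liquid 64.7→-33.3 °C: -247.94 kJ/kg
Δh = -53.62 + -1100 + -247.94 = -1401.6 kJ/kg
Q = ṁ·Δh = 268.8 kg/min × -1401.6 kJ/kg = -376740 kJ/min
|Q| = 6279 kW = 22604 MJ/h

Q_c = 22600 MJ/h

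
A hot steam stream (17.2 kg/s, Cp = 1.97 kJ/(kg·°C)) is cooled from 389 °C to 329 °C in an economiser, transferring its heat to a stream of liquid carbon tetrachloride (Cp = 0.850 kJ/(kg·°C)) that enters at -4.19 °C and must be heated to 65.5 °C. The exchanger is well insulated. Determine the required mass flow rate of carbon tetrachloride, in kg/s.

ṁ_c = 34.3 kg/s

Heat released by hot stream: Q = 17.2 × 1.97 × (389 − 329) = 2033 kJ/s
Energy balance on cold side (adiabatic exchanger): Q = ṁ_c·Cp_c·(T_c,out − T_c,in)
ṁ_c = 2033 / [0.850 × (65.5 − -4.19)] = 34.321 kg/s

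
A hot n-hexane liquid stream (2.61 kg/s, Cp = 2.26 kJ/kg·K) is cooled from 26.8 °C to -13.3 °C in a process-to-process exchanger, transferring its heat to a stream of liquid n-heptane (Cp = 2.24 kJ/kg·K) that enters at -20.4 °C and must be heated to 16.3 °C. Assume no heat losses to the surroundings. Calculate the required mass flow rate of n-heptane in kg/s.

Heat released by hot stream: Q = 2.61 × 2.26 × (26.8 − -13.3) = 236.53 kJ/s
Energy balance on cold side (adiabatic exchanger): Q = ṁ_c·Cp_c·(T_c,out − T_c,in)
ṁ_c = 236.53 / [2.24 × (16.3 − -20.4)] = 2.8773 kg/s

ṁ_c = 2.88 kg/s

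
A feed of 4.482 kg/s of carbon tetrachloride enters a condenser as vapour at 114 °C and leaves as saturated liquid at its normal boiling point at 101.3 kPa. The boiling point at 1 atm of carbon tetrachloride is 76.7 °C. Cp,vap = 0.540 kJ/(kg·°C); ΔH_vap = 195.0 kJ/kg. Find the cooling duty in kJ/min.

vapour 114→76.7 °C: -20.142 kJ/kg
condensation at 76.7 °C: -195 kJ/kg
Δh = -20.142 + -195 = -215.14 kJ/kg
Q = ṁ·Δh = 4.482 kg/s × -215.14 kJ/kg = -964.27 kJ/s
|Q| = 964.27 kW = 57856 kJ/min

Q_c = 57900 kJ/min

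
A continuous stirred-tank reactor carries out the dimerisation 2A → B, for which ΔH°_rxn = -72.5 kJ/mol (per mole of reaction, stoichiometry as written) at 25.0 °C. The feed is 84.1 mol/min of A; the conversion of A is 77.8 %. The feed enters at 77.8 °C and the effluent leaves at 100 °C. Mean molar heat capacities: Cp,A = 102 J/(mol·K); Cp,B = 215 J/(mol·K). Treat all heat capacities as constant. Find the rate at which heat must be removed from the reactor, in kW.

Extent of reaction ξ = 0.778 × 84.1 / 2 = 32.715 mol/min
Reaction term: ξ·ΔH°_rxn = 32.715 × -72.5 = -2371.8 kJ/min
Sensible, feed 77.8→25 °C: -452.93 kJ/min
Outlet flows (mol/min): A 18.67, B 32.715
Sensible, products 25→100 °C: 670.35 kJ/min
Q = ΔH = -2154.4 kJ/min = -35.907 kW
Heat removed = 35.907 kW

Q_out = 35.9 kW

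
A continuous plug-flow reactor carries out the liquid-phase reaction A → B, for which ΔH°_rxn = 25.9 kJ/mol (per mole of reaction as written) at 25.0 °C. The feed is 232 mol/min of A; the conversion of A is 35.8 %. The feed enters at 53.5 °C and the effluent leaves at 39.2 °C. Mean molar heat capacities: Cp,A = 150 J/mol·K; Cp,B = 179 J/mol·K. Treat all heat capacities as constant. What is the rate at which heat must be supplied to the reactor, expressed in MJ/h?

Q_in = 101 MJ/h

Extent of reaction ξ = 0.358 × 232 = 83.056 mol/min
Reaction term: ξ·ΔH°_rxn = 83.056 × 25.9 = 2151.2 kJ/min
Sensible, feed 53.5→25 °C: -991.8 kJ/min
Outlet flows (mol/min): A 148.94, B 83.056
Sensible, products 25→39.2 °C: 528.36 kJ/min
Q = ΔH = 1687.7 kJ/min = 28.129 kW
Heat supplied = 101.26 MJ/h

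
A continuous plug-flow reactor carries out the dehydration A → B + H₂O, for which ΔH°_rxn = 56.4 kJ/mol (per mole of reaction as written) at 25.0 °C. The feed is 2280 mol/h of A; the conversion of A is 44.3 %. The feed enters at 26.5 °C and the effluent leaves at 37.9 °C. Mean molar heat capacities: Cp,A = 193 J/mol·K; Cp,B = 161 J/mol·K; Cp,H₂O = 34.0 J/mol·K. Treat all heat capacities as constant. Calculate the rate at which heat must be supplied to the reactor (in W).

Extent of reaction ξ = 0.443 × 2280 = 1010 mol/h
Reaction term: ξ·ΔH°_rxn = 1010 × 56.4 = 56966 kJ/h
Sensible, feed 26.5→25 °C: -660.06 kJ/h
Outlet flows (mol/h): A 1270, B 1010, H₂O 1010
Sensible, products 25→37.9 °C: 5702.6 kJ/h
Q = ΔH = 62009 kJ/h = 17.225 kW
Heat supplied = 17225 W

Q_in = 17200 W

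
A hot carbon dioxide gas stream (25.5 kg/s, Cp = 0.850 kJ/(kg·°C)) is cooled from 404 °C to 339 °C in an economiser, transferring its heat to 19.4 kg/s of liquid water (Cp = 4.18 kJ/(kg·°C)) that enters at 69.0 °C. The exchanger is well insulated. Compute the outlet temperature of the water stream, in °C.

T_c,out = 86.4 °C

Heat released by hot stream: Q = 25.5 × 0.850 × (404 − 339) = 1408.9 kJ/s
Energy balance on cold side (adiabatic exchanger): Q = ṁ_c·Cp_c·(T_c,out − T_c,in)
T_c,out = 69.0 + 1408.9/(19.4 × 4.18) = 86.374 °C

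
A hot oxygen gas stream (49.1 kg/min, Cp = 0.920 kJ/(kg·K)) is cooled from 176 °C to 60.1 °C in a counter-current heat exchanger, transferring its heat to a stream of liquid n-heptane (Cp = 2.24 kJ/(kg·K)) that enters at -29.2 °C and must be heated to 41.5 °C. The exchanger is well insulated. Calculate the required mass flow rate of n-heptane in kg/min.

ṁ_c = 33.1 kg/min

Heat released by hot stream: Q = 49.1 × 0.920 × (176 − 60.1) = 5235.4 kJ/min
Energy balance on cold side (adiabatic exchanger): Q = ṁ_c·Cp_c·(T_c,out − T_c,in)
ṁ_c = 5235.4 / [2.24 × (41.5 − -29.2)] = 33.059 kg/min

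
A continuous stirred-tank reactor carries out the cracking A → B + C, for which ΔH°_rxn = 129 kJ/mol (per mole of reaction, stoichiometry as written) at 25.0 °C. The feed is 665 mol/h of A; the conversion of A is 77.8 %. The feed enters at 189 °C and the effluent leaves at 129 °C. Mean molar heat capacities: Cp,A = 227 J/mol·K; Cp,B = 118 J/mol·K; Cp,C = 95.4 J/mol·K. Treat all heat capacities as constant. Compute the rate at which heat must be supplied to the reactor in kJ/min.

Q_in = 949 kJ/min

Extent of reaction ξ = 0.778 × 665 = 517.37 mol/h
Reaction term: ξ·ΔH°_rxn = 517.37 × 129 = 66741 kJ/h
Sensible, feed 189→25 °C: -24757 kJ/h
Outlet flows (mol/h): A 147.63, B 517.37, C 517.37
Sensible, products 25→129 °C: 14968 kJ/h
Q = ΔH = 56952 kJ/h = 15.82 kW
Heat supplied = 949.19 kJ/min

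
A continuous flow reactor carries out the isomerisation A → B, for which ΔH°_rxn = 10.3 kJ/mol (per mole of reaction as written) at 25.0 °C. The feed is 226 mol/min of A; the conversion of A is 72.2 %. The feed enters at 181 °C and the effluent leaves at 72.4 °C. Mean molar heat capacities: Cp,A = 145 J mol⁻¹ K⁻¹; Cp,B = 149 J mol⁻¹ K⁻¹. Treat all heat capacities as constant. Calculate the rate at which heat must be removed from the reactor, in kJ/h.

Extent of reaction ξ = 0.722 × 226 = 163.17 mol/min
Reaction term: ξ·ΔH°_rxn = 163.17 × 10.3 = 1680.7 kJ/min
Sensible, feed 181→25 °C: -5112.1 kJ/min
Outlet flows (mol/min): A 62.828, B 163.17
Sensible, products 25→72.4 °C: 1584.2 kJ/min
Q = ΔH = -1847.2 kJ/min = -30.787 kW
Heat removed = 110830 kJ/h

Q_out = 111000 kJ/h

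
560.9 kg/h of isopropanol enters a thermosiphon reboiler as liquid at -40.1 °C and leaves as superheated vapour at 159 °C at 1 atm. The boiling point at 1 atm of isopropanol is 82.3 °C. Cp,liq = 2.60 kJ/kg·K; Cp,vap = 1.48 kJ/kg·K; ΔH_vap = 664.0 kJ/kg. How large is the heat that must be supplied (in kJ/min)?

liquid -40.1→82.3 °C: 318.24 kJ/kg
vaporisation at 82.3 °C: 664 kJ/kg
vapour 82.3→159 °C: 113.52 kJ/kg
Δh = 318.24 + 664 + 113.52 = 1095.8 kJ/kg
Q = ṁ·Δh = 560.9 kg/h × 1095.8 kJ/kg = 614610 kJ/h
|Q| = 170.72 kW = 10243 kJ/min

Q = 10200 kJ/min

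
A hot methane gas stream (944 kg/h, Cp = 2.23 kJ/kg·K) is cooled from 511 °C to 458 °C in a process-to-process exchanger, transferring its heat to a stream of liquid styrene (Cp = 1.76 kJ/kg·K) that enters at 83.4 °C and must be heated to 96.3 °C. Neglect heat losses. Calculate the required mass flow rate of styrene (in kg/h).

ṁ_c = 4910 kg/h

Heat released by hot stream: Q = 944 × 2.23 × (511 − 458) = 111570 kJ/h
Energy balance on cold side (adiabatic exchanger): Q = ṁ_c·Cp_c·(T_c,out − T_c,in)
ṁ_c = 111570 / [1.76 × (96.3 − 83.4)] = 4914.2 kg/h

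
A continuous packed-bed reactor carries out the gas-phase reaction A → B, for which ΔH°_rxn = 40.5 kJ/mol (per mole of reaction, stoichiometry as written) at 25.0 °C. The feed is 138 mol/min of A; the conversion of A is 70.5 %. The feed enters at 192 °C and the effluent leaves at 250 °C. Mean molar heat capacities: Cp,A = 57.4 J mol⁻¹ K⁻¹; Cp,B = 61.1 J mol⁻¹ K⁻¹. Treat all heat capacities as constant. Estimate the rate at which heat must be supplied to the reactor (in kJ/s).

Q_in = 74.7 kJ/s

Extent of reaction ξ = 0.705 × 138 = 97.29 mol/min
Reaction term: ξ·ΔH°_rxn = 97.29 × 40.5 = 3940.2 kJ/min
Sensible, feed 192→25 °C: -1322.8 kJ/min
Outlet flows (mol/min): A 40.71, B 97.29
Sensible, products 25→250 °C: 1863.3 kJ/min
Q = ΔH = 4480.7 kJ/min = 74.678 kW
Heat supplied = 74.678 kJ/s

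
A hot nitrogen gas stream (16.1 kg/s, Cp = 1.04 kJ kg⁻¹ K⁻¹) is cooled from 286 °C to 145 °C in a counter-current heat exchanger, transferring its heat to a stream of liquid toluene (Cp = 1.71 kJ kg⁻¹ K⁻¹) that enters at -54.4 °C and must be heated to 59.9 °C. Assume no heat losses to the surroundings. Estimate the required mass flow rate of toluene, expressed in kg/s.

ṁ_c = 12.1 kg/s

Heat released by hot stream: Q = 16.1 × 1.04 × (286 − 145) = 2360.9 kJ/s
Energy balance on cold side (adiabatic exchanger): Q = ṁ_c·Cp_c·(T_c,out − T_c,in)
ṁ_c = 2360.9 / [1.71 × (59.9 − -54.4)] = 12.079 kg/s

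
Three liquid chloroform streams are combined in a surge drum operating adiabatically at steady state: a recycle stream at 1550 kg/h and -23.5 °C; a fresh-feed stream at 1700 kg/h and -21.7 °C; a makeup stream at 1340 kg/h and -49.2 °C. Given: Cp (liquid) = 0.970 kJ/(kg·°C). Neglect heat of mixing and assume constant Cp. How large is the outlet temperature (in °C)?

No heat crosses the boundary, so H_out = H_in.
Σ ṁᵢCp,ᵢTᵢ = 1550×0.970×-23.5 + 1700×0.970×-21.7 + 1340×0.970×-49.2 = -135070
Σ ṁᵢCp,ᵢ = 1550×0.970 + 1700×0.970 + 1340×0.970 = 4452.3
T_out = -135070 / 4452.3 = -30.336 °C

T_out = -30.3 °C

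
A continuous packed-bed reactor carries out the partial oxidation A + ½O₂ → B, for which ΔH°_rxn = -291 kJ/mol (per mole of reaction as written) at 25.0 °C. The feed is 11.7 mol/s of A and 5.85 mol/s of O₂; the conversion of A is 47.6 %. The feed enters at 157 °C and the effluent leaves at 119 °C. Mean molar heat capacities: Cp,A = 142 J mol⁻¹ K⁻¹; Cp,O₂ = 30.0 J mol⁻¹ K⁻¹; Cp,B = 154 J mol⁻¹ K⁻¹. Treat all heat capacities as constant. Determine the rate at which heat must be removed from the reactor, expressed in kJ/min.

Extent of reaction ξ = 0.476 × 11.7 = 5.5692 mol/s
Reaction term: ξ·ΔH°_rxn = 5.5692 × -291 = -1620.6 kJ/s
Sensible, feed 157→25 °C: -242.47 kJ/s
Outlet flows (mol/s): A 6.1308, O₂ 3.0654, B 5.5692
Sensible, products 25→119 °C: 171.1 kJ/s
Q = ΔH = -1692 kJ/s = -1692 kW
Heat removed = 101520 kJ/min

Q_out = 102000 kJ/min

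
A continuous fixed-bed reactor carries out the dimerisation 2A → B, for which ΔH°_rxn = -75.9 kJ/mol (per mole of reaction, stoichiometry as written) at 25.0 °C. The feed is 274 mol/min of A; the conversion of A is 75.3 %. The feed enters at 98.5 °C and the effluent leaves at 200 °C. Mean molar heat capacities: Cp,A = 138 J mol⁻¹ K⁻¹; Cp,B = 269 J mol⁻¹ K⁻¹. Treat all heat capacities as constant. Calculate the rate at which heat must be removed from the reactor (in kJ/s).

Q_out = 68.6 kJ/s

Extent of reaction ξ = 0.753 × 274 / 2 = 103.16 mol/min
Reaction term: ξ·ΔH°_rxn = 103.16 × -75.9 = -7829.9 kJ/min
Sensible, feed 98.5→25 °C: -2779.2 kJ/min
Outlet flows (mol/min): A 67.678, B 103.16
Sensible, products 25→200 °C: 6490.7 kJ/min
Q = ΔH = -4118.4 kJ/min = -68.64 kW
Heat removed = 68.64 kJ/s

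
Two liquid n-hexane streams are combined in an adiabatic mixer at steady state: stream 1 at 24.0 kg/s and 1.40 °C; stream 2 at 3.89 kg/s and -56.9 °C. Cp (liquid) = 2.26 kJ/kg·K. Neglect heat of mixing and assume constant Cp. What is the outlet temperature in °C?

No heat crosses the boundary, so H_out = H_in.
Σ ṁᵢCp,ᵢTᵢ = 24.0×2.26×1.40 + 3.89×2.26×-56.9 = -424.29
Σ ṁᵢCp,ᵢ = 24.0×2.26 + 3.89×2.26 = 63.031
T_out = -424.29 / 63.031 = -6.7315 °C

T_out = -6.73 °C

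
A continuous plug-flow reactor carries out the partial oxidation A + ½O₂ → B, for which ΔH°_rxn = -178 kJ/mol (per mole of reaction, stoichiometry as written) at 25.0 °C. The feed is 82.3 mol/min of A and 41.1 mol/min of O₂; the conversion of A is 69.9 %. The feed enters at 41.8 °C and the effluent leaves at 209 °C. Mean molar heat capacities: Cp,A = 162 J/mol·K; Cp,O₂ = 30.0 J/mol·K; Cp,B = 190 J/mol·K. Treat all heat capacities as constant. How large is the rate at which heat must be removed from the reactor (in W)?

Extent of reaction ξ = 0.699 × 82.3 = 57.528 mol/min
Reaction term: ξ·ΔH°_rxn = 57.528 × -178 = -10240 kJ/min
Sensible, feed 41.8→25 °C: -244.7 kJ/min
Outlet flows (mol/min): A 24.772, O₂ 12.336, B 57.528
Sensible, products 25→209 °C: 2817.7 kJ/min
Q = ΔH = -7667 kJ/min = -127.78 kW
Heat removed = 127780 W

Q_out = 128000 W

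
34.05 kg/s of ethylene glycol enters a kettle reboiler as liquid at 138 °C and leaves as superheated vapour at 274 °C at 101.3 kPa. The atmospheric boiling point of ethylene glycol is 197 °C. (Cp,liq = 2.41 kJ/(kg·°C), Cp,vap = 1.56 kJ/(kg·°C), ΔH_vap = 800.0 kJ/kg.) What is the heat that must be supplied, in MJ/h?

liquid 138→197 °C: 142.19 kJ/kg
vaporisation at 197 °C: 800 kJ/kg
vapour 197→274 °C: 120.12 kJ/kg
Δh = 142.19 + 800 + 120.12 = 1062.3 kJ/kg
Q = ṁ·Δh = 34.05 kg/s × 1062.3 kJ/kg = 36172 kJ/s
|Q| = 36172 kW = 130220 MJ/h

Q = 130000 MJ/h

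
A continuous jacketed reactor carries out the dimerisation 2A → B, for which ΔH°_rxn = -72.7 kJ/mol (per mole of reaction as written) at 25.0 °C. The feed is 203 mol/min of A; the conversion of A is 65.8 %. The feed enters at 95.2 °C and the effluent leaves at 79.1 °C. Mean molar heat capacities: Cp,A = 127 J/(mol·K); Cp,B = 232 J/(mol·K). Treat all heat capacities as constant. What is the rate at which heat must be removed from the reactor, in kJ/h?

Q_out = 321000 kJ/h

Extent of reaction ξ = 0.658 × 203 / 2 = 66.787 mol/min
Reaction term: ξ·ΔH°_rxn = 66.787 × -72.7 = -4855.4 kJ/min
Sensible, feed 95.2→25 °C: -1809.8 kJ/min
Outlet flows (mol/min): A 69.426, B 66.787
Sensible, products 25→79.1 °C: 1315.3 kJ/min
Q = ΔH = -5350 kJ/min = -89.166 kW
Heat removed = 321000 kJ/h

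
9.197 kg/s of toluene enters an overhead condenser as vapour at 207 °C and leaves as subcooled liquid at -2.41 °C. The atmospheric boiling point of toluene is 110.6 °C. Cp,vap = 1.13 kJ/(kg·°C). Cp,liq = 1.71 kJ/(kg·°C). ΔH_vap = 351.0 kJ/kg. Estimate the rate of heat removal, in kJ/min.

Q_c = 360000 kJ/min

vapour 207→110.6 °C: -108.93 kJ/kg
condensation at 110.6 °C: -351 kJ/kg
liquid 110.6→-2.41 °C: -193.25 kJ/kg
Δh = -108.93 + -351 + -193.25 = -653.18 kJ/kg
Q = ṁ·Δh = 9.197 kg/s × -653.18 kJ/kg = -6007.3 kJ/s
|Q| = 6007.3 kW = 360440 kJ/min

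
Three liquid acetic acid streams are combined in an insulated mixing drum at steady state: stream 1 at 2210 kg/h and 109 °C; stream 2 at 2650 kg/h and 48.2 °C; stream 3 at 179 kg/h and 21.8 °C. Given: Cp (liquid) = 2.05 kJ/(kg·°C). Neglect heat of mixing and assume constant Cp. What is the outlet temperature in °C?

T_out = 73.9 °C

Energy balance with Q = 0: Σ ṁᵢCp,ᵢ(T_out − Tᵢ) = 0
T_out = Σ ṁᵢCp,ᵢTᵢ / Σ ṁᵢCp,ᵢ
      = 763670 / 10330 = 73.928 °C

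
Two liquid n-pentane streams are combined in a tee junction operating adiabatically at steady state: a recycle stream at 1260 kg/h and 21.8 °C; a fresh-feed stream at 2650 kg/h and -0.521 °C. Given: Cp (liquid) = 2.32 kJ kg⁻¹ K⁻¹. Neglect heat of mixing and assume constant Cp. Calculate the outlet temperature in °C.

T_out = 6.67 °C

Energy balance with Q = 0: Σ ṁᵢCp,ᵢ(T_out − Tᵢ) = 0
T_out = Σ ṁᵢCp,ᵢTᵢ / Σ ṁᵢCp,ᵢ
      = 60523 / 9071.2 = 6.672 °C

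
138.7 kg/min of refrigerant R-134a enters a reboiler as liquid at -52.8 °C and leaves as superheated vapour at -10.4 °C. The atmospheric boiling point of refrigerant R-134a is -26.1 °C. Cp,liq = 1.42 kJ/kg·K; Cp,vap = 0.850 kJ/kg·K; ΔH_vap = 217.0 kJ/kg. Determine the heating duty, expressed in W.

liquid -52.8→-26.1 °C: 37.914 kJ/kg
vaporisation at -26.1 °C: 217 kJ/kg
vapour -26.1→-10.4 °C: 13.345 kJ/kg
Δh = 37.914 + 217 + 13.345 = 268.26 kJ/kg
Q = ṁ·Δh = 138.7 kg/min × 268.26 kJ/kg = 37208 kJ/min
|Q| = 620.13 kW = 620130 W

Q = 620000 W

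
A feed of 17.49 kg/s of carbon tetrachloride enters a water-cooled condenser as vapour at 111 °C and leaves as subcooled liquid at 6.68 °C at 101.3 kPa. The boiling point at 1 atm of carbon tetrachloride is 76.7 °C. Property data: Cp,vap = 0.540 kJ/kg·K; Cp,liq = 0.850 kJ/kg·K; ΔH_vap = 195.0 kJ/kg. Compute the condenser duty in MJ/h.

vapour 111→76.7 °C: -18.522 kJ/kg
condensation at 76.7 °C: -195 kJ/kg
liquid 76.7→6.68 °C: -59.517 kJ/kg
Δh = -18.522 + -195 + -59.517 = -273.04 kJ/kg
Q = ṁ·Δh = 17.49 kg/s × -273.04 kJ/kg = -4775.5 kJ/s
|Q| = 4775.5 kW = 17192 MJ/h

Q_c = 17200 MJ/h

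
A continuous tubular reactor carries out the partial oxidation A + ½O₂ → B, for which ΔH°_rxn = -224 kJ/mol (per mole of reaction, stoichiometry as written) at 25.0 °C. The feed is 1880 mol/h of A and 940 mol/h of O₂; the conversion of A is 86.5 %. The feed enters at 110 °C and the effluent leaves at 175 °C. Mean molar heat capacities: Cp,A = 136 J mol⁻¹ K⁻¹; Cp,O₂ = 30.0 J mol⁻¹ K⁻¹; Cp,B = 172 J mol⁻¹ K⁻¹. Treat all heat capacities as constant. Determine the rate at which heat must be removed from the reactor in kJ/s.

Q_out = 94.6 kJ/s

Extent of reaction ξ = 0.865 × 1880 = 1626.2 mol/h
Reaction term: ξ·ΔH°_rxn = 1626.2 × -224 = -364270 kJ/h
Sensible, feed 110→25 °C: -24130 kJ/h
Outlet flows (mol/h): A 253.8, O₂ 126.9, B 1626.2
Sensible, products 25→175 °C: 47705 kJ/h
Q = ΔH = -340690 kJ/h = -94.637 kW
Heat removed = 94.637 kJ/s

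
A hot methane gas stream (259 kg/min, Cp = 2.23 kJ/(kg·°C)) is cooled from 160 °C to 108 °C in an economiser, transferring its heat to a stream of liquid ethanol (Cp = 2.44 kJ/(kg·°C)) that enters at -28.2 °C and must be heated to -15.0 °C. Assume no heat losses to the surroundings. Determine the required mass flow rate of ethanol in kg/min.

ṁ_c = 932 kg/min

Heat released by hot stream: Q = 259 × 2.23 × (160 − 108) = 30034 kJ/min
Energy balance on cold side (adiabatic exchanger): Q = ṁ_c·Cp_c·(T_c,out − T_c,in)
ṁ_c = 30034 / [2.44 × (-15.0 − -28.2)] = 932.49 kg/min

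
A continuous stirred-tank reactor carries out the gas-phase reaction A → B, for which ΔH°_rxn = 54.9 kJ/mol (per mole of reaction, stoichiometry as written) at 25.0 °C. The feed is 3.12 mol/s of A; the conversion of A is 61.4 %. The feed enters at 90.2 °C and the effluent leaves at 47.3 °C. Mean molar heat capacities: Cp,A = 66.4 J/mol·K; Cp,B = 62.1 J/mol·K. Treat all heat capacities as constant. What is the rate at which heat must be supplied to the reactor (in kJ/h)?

Extent of reaction ξ = 0.614 × 3.12 = 1.9157 mol/s
Reaction term: ξ·ΔH°_rxn = 1.9157 × 54.9 = 105.17 kJ/s
Sensible, feed 90.2→25 °C: -13.507 kJ/s
Outlet flows (mol/s): A 1.2043, B 1.9157
Sensible, products 25→47.3 °C: 4.4362 kJ/s
Q = ΔH = 96.1 kJ/s = 96.1 kW
Heat supplied = 345960 kJ/h

Q_in = 346000 kJ/h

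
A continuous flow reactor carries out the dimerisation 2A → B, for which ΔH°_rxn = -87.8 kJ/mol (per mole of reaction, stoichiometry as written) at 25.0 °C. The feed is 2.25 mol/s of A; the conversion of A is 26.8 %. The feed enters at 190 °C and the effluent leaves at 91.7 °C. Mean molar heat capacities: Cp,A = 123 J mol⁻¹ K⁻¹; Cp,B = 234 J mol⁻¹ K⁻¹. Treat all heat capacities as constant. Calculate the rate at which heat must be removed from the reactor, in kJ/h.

Q_out = 194000 kJ/h

Extent of reaction ξ = 0.268 × 2.25 / 2 = 0.3015 mol/s
Reaction term: ξ·ΔH°_rxn = 0.3015 × -87.8 = -26.472 kJ/s
Sensible, feed 190→25 °C: -45.664 kJ/s
Outlet flows (mol/s): A 1.647, B 0.3015
Sensible, products 25→91.7 °C: 18.218 kJ/s
Q = ΔH = -53.918 kJ/s = -53.918 kW
Heat removed = 194100 kJ/h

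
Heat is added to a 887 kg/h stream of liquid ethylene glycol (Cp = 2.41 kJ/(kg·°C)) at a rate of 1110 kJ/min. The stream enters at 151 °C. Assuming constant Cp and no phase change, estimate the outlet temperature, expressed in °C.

T_out = 182 °C

Q = 1110 kJ/min = 66600 kJ/h
ΔT = Q/(ṁ·Cp) = 66600/(887×2.41) = 31.155 K
T_out = 151 + 31.155 = 182.16 °C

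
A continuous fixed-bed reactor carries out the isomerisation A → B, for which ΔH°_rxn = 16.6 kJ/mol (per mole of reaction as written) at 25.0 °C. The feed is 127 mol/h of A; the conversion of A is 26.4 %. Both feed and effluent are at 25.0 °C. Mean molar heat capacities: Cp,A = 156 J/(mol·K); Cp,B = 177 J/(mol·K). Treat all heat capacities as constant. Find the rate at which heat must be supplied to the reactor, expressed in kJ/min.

Extent of reaction ξ = 0.264 × 127 = 33.528 mol/h
Reaction term: ξ·ΔH°_rxn = 33.528 × 16.6 = 556.56 kJ/h
Q = ΔH = 556.56 kJ/h = 0.1546 kW
Heat supplied = 9.2761 kJ/min

Q_in = 9.28 kJ/min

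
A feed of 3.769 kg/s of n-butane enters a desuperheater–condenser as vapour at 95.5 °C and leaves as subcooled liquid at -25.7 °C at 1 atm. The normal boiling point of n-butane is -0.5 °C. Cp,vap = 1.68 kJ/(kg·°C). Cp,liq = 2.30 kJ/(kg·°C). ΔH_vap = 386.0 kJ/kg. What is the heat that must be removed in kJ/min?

Q_c = 137000 kJ/min

vapour 95.5→-0.5 °C: -161.28 kJ/kg
condensation at -0.5 °C: -386 kJ/kg
liquid -0.5→-25.7 °C: -57.96 kJ/kg
Δh = -161.28 + -386 + -57.96 = -605.24 kJ/kg
Q = ṁ·Δh = 3.769 kg/s × -605.24 kJ/kg = -2281.1 kJ/s
|Q| = 2281.1 kW = 136870 kJ/min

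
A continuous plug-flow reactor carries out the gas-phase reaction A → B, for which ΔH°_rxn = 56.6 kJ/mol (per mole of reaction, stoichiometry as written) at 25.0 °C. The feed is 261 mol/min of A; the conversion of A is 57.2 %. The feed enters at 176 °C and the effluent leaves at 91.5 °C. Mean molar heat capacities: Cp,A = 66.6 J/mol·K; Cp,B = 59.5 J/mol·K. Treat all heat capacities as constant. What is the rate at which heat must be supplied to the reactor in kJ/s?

Extent of reaction ξ = 0.572 × 261 = 149.29 mol/min
Reaction term: ξ·ΔH°_rxn = 149.29 × 56.6 = 8449.9 kJ/min
Sensible, feed 176→25 °C: -2624.8 kJ/min
Outlet flows (mol/min): A 111.71, B 149.29
Sensible, products 25→91.5 °C: 1085.5 kJ/min
Q = ΔH = 6910.6 kJ/min = 115.18 kW
Heat supplied = 115.18 kJ/s

Q_in = 115 kJ/s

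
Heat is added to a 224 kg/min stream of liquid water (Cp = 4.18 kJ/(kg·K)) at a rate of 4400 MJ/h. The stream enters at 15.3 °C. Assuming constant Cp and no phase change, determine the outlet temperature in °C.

Q = 4400 MJ/h = 73333 kJ/min
ΔT = Q/(ṁ·Cp) = 73333/(224×4.18) = 78.321 K
T_out = 15.3 + 78.321 = 93.621 °C

T_out = 93.6 °C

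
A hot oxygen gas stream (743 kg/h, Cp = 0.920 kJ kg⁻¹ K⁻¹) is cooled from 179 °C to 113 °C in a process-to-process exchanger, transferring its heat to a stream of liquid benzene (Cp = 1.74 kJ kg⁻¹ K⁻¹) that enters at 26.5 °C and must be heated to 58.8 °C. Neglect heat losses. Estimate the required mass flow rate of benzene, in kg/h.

Heat released by hot stream: Q = 743 × 0.920 × (179 − 113) = 45115 kJ/h
Energy balance on cold side (adiabatic exchanger): Q = ṁ_c·Cp_c·(T_c,out − T_c,in)
ṁ_c = 45115 / [1.74 × (58.8 − 26.5)] = 802.73 kg/h

ṁ_c = 803 kg/h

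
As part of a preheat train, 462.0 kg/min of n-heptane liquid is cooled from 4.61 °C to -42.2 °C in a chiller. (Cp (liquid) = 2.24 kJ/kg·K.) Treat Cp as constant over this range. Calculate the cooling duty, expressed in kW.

Q = ṁ·Cp·ΔT = 462.0 × 2.24 × (-42.2 − 4.61) = -48443 kJ/min
Converting: 48443 / 60 s = 807.38 kW

Q_c = 807 kW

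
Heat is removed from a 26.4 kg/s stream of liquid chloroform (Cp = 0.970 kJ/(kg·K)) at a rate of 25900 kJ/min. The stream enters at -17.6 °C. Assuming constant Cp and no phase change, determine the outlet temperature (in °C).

Q = 25900 kJ/min = 431.67 kJ/s
ΔT = Q/(ṁ·Cp) = 431.67/(26.4×0.970) = 16.857 K
T_out = -17.6 − 16.857 = -34.457 °C

T_out = -34.5 °C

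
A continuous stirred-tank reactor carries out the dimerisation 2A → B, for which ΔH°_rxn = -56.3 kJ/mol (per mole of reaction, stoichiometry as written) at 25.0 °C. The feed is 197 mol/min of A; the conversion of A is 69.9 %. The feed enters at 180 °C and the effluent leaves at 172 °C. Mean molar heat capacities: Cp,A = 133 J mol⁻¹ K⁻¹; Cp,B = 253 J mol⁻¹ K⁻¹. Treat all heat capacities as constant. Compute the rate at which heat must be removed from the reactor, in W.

Extent of reaction ξ = 0.699 × 197 / 2 = 68.852 mol/min
Reaction term: ξ·ΔH°_rxn = 68.852 × -56.3 = -3876.3 kJ/min
Sensible, feed 180→25 °C: -4061.2 kJ/min
Outlet flows (mol/min): A 59.297, B 68.852
Sensible, products 25→172 °C: 3720 kJ/min
Q = ΔH = -4217.5 kJ/min = -70.292 kW
Heat removed = 70292 W

Q_out = 70300 W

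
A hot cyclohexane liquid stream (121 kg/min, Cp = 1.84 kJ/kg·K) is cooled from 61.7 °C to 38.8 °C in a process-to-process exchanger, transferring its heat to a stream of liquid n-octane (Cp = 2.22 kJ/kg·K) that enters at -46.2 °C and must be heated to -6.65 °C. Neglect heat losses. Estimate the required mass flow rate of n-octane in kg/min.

ṁ_c = 58.1 kg/min

Heat released by hot stream: Q = 121 × 1.84 × (61.7 − 38.8) = 5098.5 kJ/min
Energy balance on cold side (adiabatic exchanger): Q = ṁ_c·Cp_c·(T_c,out − T_c,in)
ṁ_c = 5098.5 / [2.22 × (-6.65 − -46.2)] = 58.068 kg/min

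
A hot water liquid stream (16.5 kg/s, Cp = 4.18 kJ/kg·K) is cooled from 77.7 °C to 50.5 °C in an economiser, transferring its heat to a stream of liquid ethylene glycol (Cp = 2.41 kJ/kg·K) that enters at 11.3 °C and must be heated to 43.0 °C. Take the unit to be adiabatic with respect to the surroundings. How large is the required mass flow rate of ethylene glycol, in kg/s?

Heat released by hot stream: Q = 16.5 × 4.18 × (77.7 − 50.5) = 1876 kJ/s
Energy balance on cold side (adiabatic exchanger): Q = ṁ_c·Cp_c·(T_c,out − T_c,in)
ṁ_c = 1876 / [2.41 × (43.0 − 11.3)] = 24.556 kg/s

ṁ_c = 24.6 kg/s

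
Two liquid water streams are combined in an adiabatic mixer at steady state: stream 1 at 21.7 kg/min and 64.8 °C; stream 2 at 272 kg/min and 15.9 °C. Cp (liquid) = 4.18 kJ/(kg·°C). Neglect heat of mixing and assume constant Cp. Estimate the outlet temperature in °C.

Energy balance with Q = 0: Σ ṁᵢCp,ᵢ(T_out − Tᵢ) = 0
Σ ṁᵢCp,ᵢTᵢ = 21.7×4.18×64.8 + 272×4.18×15.9 = 23955
Σ ṁᵢCp,ᵢ = 21.7×4.18 + 272×4.18 = 1227.7
T_out = 23955 / 1227.7 = 19.513 °C

T_out = 19.5 °C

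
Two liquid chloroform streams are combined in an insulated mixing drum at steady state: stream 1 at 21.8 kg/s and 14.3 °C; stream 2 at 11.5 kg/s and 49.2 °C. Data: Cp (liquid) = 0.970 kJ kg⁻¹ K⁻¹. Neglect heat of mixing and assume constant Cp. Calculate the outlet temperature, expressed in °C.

Adiabatic, steady state ⇒ Σ ṁᵢCp,ᵢ(T_out − Tᵢ) = 0
Σ ṁᵢCp,ᵢTᵢ = 21.8×0.970×14.3 + 11.5×0.970×49.2 = 851.21
Σ ṁᵢCp,ᵢ = 21.8×0.970 + 11.5×0.970 = 32.301
T_out = 851.21 / 32.301 = 26.353 °C

T_out = 26.4 °C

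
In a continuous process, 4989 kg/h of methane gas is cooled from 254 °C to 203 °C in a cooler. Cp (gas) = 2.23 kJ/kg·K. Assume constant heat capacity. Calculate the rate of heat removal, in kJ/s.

Q_c = 158 kJ/s

Q = ṁ·Cp·ΔT = 4989 × 2.23 × (203 − 254) = -567400 kJ/h
Converting: 567400 / 3600 s = 157.61 kW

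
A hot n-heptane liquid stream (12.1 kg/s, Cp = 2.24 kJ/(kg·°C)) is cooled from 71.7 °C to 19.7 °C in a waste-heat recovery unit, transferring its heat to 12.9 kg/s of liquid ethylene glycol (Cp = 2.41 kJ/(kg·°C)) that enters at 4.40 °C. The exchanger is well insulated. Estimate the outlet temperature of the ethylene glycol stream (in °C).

Heat released by hot stream: Q = 12.1 × 2.24 × (71.7 − 19.7) = 1409.4 kJ/s
Energy balance on cold side (adiabatic exchanger): Q = ṁ_c·Cp_c·(T_c,out − T_c,in)
T_c,out = 4.40 + 1409.4/(12.9 × 2.41) = 49.735 °C

T_c,out = 49.7 °C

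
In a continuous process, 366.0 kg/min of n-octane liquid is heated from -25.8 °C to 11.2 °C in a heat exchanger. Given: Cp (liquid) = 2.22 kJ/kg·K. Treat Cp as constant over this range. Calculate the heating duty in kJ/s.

Q = ṁ·Cp·ΔT = 366.0 × 2.22 × (11.2 − -25.8) = 30063 kJ/min
Converting: 30063 / 60 s = 501.05 kW

Q = 501 kJ/s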